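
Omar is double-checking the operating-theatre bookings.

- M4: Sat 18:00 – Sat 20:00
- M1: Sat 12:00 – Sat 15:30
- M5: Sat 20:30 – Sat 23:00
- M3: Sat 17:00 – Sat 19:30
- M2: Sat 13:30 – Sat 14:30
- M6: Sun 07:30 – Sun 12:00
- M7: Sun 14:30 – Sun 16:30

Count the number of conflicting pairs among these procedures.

Sorted by start: M1, M2, M3, M4, M5, M6, M7.
M2 starts before M1 ends → M1 and M2 overlap.
M3 starts after M1 ends, so nothing later overlaps M1 either.
M3 starts after M2 ends, so nothing later overlaps M2 either.
M4 starts before M3 ends → M3 and M4 overlap.
M5 starts after M3 ends, so nothing later overlaps M3 either.
M5 starts after M4 ends, so nothing later overlaps M4 either.
M6 starts after M5 ends, so nothing later overlaps M5 either.
M7 starts after M6 ends.
Overlapping pairs: M1 & M2, M3 & M4 — 2 in total.

2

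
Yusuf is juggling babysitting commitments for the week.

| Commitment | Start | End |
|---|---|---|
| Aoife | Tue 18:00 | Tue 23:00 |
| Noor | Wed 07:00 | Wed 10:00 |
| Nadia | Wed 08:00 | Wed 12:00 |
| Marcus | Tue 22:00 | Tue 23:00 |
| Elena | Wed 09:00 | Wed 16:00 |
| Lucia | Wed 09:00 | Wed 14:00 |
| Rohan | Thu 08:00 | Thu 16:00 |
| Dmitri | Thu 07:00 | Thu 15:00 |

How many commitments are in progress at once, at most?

Sweep the timeline, counting +1 at each start and −1 at each end (ends before starts at a tie):
Tue 18:00 start Aoife → 1
Tue 22:00 start Marcus → 2
Tue 23:00 end Aoife → 1
Tue 23:00 end Marcus → 0
Wed 07:00 start Noor → 1
Wed 08:00 start Nadia → 2
Wed 09:00 start Elena → 3
Wed 09:00 start Lucia → 4
Wed 10:00 end Noor → 3
Wed 12:00 end Nadia → 2
Wed 14:00 end Lucia → 1
Wed 16:00 end Elena → 0
Thu 07:00 start Dmitri → 1
Thu 08:00 start Rohan → 2
Thu 15:00 end Dmitri → 1
Thu 16:00 end Rohan → 0
Peak is 4, at Wed 09:00 (Elena, Lucia, Nadia, Noor).

4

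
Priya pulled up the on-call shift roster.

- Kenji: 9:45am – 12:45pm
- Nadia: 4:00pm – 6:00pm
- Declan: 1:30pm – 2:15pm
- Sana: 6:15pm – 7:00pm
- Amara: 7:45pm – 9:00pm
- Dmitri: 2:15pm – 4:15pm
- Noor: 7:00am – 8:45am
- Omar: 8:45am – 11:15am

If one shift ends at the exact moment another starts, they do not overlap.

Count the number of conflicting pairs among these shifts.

Sorted by start: Noor, Omar, Kenji, Declan, Dmitri, Nadia, Sana, Amara.
Omar starts exactly when Noor ends (back-to-back, no overlap) — done with Noor.
Kenji starts before Omar ends → Omar and Kenji overlap.
Declan starts after Omar ends — done with Omar.
Declan starts after Kenji ends — done with Kenji.
Dmitri starts exactly when Declan ends (back-to-back, no overlap) — done with Declan.
Nadia starts before Dmitri ends → Dmitri and Nadia overlap.
Sana starts after Dmitri ends — done with Dmitri.
Sana starts after Nadia ends — done with Nadia.
Amara starts after Sana ends.
Overlapping pairs: Dmitri & Nadia, Kenji & Omar — 2 in total.

2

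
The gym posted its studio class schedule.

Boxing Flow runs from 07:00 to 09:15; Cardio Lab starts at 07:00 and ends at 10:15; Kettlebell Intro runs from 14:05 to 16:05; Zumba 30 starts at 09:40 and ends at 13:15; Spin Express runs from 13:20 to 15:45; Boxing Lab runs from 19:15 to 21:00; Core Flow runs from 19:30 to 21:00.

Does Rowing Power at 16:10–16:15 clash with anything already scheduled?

No — it doesn't clash with anything

Boxing Flow: ends 09:15 at or before Rowing Power starts 16:10 → clear.
Cardio Lab: ends 10:15 at or before Rowing Power starts 16:10 → clear.
Zumba 30: ends 13:15 at or before Rowing Power starts 16:10 → clear.
Spin Express: ends 15:45 at or before Rowing Power starts 16:10 → clear.
Kettlebell Intro: ends 16:05 at or before Rowing Power starts 16:10 → clear.
Boxing Lab: starts 19:15 at or after Rowing Power ends 16:15 → clear.
Core Flow: starts 19:30 at or after Rowing Power ends 16:15 → clear.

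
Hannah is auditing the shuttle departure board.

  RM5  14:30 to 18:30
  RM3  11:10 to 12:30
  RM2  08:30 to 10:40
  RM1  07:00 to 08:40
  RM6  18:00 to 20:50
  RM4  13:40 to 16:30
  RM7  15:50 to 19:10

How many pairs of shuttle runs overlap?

Sorted by start: RM1, RM2, RM3, RM4, RM5, RM7, RM6.
RM2 starts before RM1 ends → RM1 and RM2 overlap.
RM3 starts after RM1 ends, so RM1 has no further overlaps.
RM3 starts after RM2 ends, so RM2 has no further overlaps.
RM4 starts after RM3 ends, so RM3 has no further overlaps.
RM5 starts before RM4 ends → RM4 and RM5 overlap.
RM7 starts before RM4 ends → RM4 and RM7 overlap.
RM6 starts after RM4 ends.
RM7 starts before RM5 ends → RM5 and RM7 overlap.
RM6 starts before RM5 ends → RM5 and RM6 overlap.
RM6 starts before RM7 ends → RM7 and RM6 overlap.
Overlapping pairs: RM1 & RM2, RM4 & RM5, RM4 & RM7, RM5 & RM6, RM5 & RM7, RM6 & RM7 — 6 in total.

6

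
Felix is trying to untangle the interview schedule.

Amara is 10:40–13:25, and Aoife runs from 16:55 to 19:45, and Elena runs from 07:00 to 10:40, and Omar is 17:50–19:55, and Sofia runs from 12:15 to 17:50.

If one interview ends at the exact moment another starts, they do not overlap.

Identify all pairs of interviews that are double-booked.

Sorted by start: Elena, Amara, Sofia, Aoife, Omar.
Amara starts exactly when Elena ends (back-to-back, no overlap) — done with Elena.
Sofia starts before Amara ends → Amara and Sofia overlap.
Aoife starts after Amara ends — done with Amara.
Aoife starts before Sofia ends → Sofia and Aoife overlap.
Omar starts exactly when Sofia ends (back-to-back, no overlap).
Omar starts before Aoife ends → Aoife and Omar overlap.

Amara & Sofia, Aoife & Omar, Aoife & Sofia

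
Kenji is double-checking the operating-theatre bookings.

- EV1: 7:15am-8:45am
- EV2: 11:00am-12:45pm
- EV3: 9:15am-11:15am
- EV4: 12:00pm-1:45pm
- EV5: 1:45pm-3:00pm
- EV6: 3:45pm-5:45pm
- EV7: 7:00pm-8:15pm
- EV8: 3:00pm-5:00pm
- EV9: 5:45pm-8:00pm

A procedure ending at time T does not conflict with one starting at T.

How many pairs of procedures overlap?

Sorted by start: EV1, EV3, EV2, EV4, EV5, EV8, EV6, EV9, EV7.
EV3 starts after EV1 ends; EV1 is clear from here.
EV2 starts before EV3 ends → EV3 and EV2 overlap.
EV4 starts after EV3 ends; EV3 is clear from here.
EV4 starts before EV2 ends → EV2 and EV4 overlap.
EV5 starts after EV2 ends; EV2 is clear from here.
EV5 starts exactly when EV4 ends (back-to-back, no overlap); EV4 is clear from here.
EV8 starts exactly when EV5 ends (back-to-back, no overlap); EV5 is clear from here.
EV6 starts before EV8 ends → EV8 and EV6 overlap.
EV9 starts after EV8 ends; EV8 is clear from here.
EV9 starts exactly when EV6 ends (back-to-back, no overlap); EV6 is clear from here.
EV7 starts before EV9 ends → EV9 and EV7 overlap.
Overlapping pairs: EV2 & EV3, EV2 & EV4, EV6 & EV8, EV7 & EV9 — 4 in total.

4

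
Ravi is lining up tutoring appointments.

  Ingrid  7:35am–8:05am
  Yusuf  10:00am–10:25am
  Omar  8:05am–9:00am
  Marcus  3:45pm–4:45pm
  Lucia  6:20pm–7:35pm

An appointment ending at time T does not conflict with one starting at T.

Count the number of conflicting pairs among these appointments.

Sorted by start: Ingrid, Omar, Yusuf, Marcus, Lucia.
Omar starts exactly when Ingrid ends (back-to-back, no overlap) — done with Ingrid.
Yusuf starts after Omar ends — done with Omar.
Marcus starts after Yusuf ends — done with Yusuf.
Lucia starts after Marcus ends.
No pair overlaps.

0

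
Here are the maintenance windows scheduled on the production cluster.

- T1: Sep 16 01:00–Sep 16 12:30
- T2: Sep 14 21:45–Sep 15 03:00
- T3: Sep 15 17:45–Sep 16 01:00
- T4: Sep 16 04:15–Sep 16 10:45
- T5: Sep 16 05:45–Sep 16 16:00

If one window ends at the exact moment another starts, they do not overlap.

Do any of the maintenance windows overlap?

Yes

Sorted by start: T2, T3, T1, T4, T5.
T3 starts after T2 ends — done with T2.
T1 starts exactly when T3 ends (back-to-back, no overlap) — done with T3.
T4 starts before T1 ends → T1 and T4 overlap.
That's a conflict, so the schedule is not conflict-free.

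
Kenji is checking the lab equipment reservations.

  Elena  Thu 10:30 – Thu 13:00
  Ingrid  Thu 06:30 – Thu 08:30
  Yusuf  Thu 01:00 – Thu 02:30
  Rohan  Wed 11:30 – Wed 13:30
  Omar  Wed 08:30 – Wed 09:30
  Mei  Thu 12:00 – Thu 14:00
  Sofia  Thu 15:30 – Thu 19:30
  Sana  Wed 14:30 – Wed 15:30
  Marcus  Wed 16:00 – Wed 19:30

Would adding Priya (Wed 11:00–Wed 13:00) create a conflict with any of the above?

Omar: ends Wed 09:30 at or before Priya starts Wed 11:00 → clear.
Rohan: starts Wed 11:30 before Priya ends Wed 13:00, and ends Wed 13:30 after Priya starts Wed 11:00 → overlap.
Sana: starts Wed 14:30 at or after Priya ends Wed 13:00 → clear.
Marcus: starts Wed 16:00 at or after Priya ends Wed 13:00 → clear.
Yusuf: starts Thu 01:00 at or after Priya ends Wed 13:00 → clear.
Ingrid: starts Thu 06:30 at or after Priya ends Wed 13:00 → clear.
Elena: starts Thu 10:30 at or after Priya ends Wed 13:00 → clear.
Mei: starts Thu 12:00 at or after Priya ends Wed 13:00 → clear.
Sofia: starts Thu 15:30 at or after Priya ends Wed 13:00 → clear.
Priya overlaps Rohan.

Yes — it overlaps Rohan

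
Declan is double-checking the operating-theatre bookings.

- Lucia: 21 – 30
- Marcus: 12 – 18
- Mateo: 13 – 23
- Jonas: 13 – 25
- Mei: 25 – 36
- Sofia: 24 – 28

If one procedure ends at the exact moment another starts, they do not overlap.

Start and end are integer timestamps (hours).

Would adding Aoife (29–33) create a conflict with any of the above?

Yes — it overlaps Lucia, Mei

Marcus: ends 18 at or before Aoife starts 29 → clear.
Mateo: ends 23 at or before Aoife starts 29 → clear.
Jonas: ends 25 at or before Aoife starts 29 → clear.
Lucia: starts 21 before Aoife ends 33, and ends 30 after Aoife starts 29 → overlap.
Sofia: ends 28 at or before Aoife starts 29 → clear.
Mei: starts 25 before Aoife ends 33, and ends 36 after Aoife starts 29 → overlap.
Aoife overlaps Lucia, Mei.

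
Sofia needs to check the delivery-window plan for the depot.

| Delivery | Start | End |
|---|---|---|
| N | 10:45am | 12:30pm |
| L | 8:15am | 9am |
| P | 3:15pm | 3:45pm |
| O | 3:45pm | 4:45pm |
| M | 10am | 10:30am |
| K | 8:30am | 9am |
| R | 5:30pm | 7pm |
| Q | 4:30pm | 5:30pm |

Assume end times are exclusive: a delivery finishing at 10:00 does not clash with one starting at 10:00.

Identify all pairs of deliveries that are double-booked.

K & L, O & Q

Check each pair: they overlap iff neither finishes before the other starts.
Sorted by start: L, K, M, N, P, O, Q, R.
K starts before L ends → L and K overlap.
M starts after L ends, so L has no further overlaps.
M starts after K ends, so K has no further overlaps.
N starts after M ends, so M has no further overlaps.
P starts after N ends, so N has no further overlaps.
O starts exactly when P ends (back-to-back, no overlap), so P has no further overlaps.
Q starts before O ends → O and Q overlap.
R starts after O ends.
R starts exactly when Q ends (back-to-back, no overlap).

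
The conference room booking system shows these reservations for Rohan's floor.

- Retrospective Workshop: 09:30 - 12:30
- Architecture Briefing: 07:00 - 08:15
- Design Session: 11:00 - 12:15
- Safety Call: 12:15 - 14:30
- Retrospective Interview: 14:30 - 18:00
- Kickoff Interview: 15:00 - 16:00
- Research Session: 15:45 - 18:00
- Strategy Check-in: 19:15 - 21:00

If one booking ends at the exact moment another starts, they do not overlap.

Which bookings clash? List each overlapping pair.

Design Session & Retrospective Workshop, Kickoff Interview & Research Session, Kickoff Interview & Retrospective Interview, Research Session & Retrospective Interview, Retrospective Workshop & Safety Call

Two intervals overlap when each starts before the other ends.
Sorted by start: Architecture Briefing, Retrospective Workshop, Design Session, Safety Call, Retrospective Interview, Kickoff Interview, Research Session, Strategy Check-in.
Retrospective Workshop starts after Architecture Briefing ends, so Architecture Briefing has no further overlaps.
Design Session starts before Retrospective Workshop ends → Retrospective Workshop and Design Session overlap.
Safety Call starts before Retrospective Workshop ends → Retrospective Workshop and Safety Call overlap.
Retrospective Interview starts after Retrospective Workshop ends, so Retrospective Workshop has no further overlaps.
Safety Call starts exactly when Design Session ends (back-to-back, no overlap), so Design Session has no further overlaps.
Retrospective Interview starts exactly when Safety Call ends (back-to-back, no overlap), so Safety Call has no further overlaps.
Kickoff Interview starts before Retrospective Interview ends → Retrospective Interview and Kickoff Interview overlap.
Research Session starts before Retrospective Interview ends → Retrospective Interview and Research Session overlap.
Strategy Check-in starts after Retrospective Interview ends.
Research Session starts before Kickoff Interview ends → Kickoff Interview and Research Session overlap.
Strategy Check-in starts after Kickoff Interview ends.
Strategy Check-in starts after Research Session ends.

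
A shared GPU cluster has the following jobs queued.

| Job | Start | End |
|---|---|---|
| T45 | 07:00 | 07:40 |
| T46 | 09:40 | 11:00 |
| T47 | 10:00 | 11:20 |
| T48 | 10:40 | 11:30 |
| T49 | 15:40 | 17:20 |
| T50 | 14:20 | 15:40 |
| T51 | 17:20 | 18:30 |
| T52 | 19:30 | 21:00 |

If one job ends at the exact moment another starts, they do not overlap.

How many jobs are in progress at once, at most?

Sweep the timeline, counting +1 at each start and −1 at each end (ends before starts at a tie):
07:00 start T45 → 1
07:40 end T45 → 0
09:40 start T46 → 1
10:00 start T47 → 2
10:40 start T48 → 3
11:00 end T46 → 2
11:20 end T47 → 1
11:30 end T48 → 0
14:20 start T50 → 1
15:40 end T50 → 0
15:40 start T49 → 1
17:20 end T49 → 0
17:20 start T51 → 1
18:30 end T51 → 0
19:30 start T52 → 1
21:00 end T52 → 0
Peak is 3, at 10:40 (T46, T47, T48).

3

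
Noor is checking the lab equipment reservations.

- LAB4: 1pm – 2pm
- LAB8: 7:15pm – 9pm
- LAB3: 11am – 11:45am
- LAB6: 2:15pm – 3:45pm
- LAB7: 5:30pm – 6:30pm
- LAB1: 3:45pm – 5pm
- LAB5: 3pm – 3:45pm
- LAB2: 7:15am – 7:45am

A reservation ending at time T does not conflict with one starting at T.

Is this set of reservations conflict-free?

Sorted by start: LAB2, LAB3, LAB4, LAB6, LAB5, LAB1, LAB7, LAB8.
LAB3 starts after LAB2 ends, so LAB2 has no further overlaps.
LAB4 starts after LAB3 ends, so LAB3 has no further overlaps.
LAB6 starts after LAB4 ends, so LAB4 has no further overlaps.
LAB5 starts before LAB6 ends → LAB6 and LAB5 overlap.
That's a conflict, so the schedule is not conflict-free.

No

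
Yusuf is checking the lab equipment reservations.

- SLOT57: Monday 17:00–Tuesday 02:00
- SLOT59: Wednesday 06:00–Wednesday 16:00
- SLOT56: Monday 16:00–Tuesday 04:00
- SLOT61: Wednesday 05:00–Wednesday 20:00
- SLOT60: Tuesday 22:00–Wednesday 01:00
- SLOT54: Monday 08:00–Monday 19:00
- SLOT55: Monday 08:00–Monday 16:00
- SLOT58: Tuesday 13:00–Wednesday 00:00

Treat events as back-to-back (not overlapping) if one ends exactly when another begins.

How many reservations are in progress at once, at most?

3

Sweep the timeline, counting +1 at each start and −1 at each end (ends before starts at a tie):
Monday 08:00 start SLOT54 → 1
Monday 08:00 start SLOT55 → 2
Monday 16:00 end SLOT55 → 1
Monday 16:00 start SLOT56 → 2
Monday 17:00 start SLOT57 → 3
Monday 19:00 end SLOT54 → 2
Tuesday 02:00 end SLOT57 → 1
Tuesday 04:00 end SLOT56 → 0
Tuesday 13:00 start SLOT58 → 1
Tuesday 22:00 start SLOT60 → 2
Wednesday 00:00 end SLOT58 → 1
Wednesday 01:00 end SLOT60 → 0
Wednesday 05:00 start SLOT61 → 1
Wednesday 06:00 start SLOT59 → 2
Wednesday 16:00 end SLOT59 → 1
Wednesday 20:00 end SLOT61 → 0
Peak is 3, at Monday 17:00 (SLOT54, SLOT56, SLOT57).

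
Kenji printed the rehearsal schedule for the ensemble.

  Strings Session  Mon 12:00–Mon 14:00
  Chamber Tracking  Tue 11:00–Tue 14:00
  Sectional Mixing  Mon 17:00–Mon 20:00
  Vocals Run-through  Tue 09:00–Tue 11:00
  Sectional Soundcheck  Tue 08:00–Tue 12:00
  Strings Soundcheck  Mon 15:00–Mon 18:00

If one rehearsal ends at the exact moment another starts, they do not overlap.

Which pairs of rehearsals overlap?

Chamber Tracking & Sectional Soundcheck, Sectional Mixing & Strings Soundcheck, Sectional Soundcheck & Vocals Run-through

Two intervals overlap when each starts before the other ends.
Sorted by start: Strings Session, Strings Soundcheck, Sectional Mixing, Sectional Soundcheck, Vocals Run-through, Chamber Tracking.
Strings Soundcheck starts after Strings Session ends — done with Strings Session.
Sectional Mixing starts before Strings Soundcheck ends → Strings Soundcheck and Sectional Mixing overlap.
Sectional Soundcheck starts after Strings Soundcheck ends — done with Strings Soundcheck.
Sectional Soundcheck starts after Sectional Mixing ends — done with Sectional Mixing.
Vocals Run-through starts before Sectional Soundcheck ends → Sectional Soundcheck and Vocals Run-through overlap.
Chamber Tracking starts before Sectional Soundcheck ends → Sectional Soundcheck and Chamber Tracking overlap.
Chamber Tracking starts exactly when Vocals Run-through ends (back-to-back, no overlap).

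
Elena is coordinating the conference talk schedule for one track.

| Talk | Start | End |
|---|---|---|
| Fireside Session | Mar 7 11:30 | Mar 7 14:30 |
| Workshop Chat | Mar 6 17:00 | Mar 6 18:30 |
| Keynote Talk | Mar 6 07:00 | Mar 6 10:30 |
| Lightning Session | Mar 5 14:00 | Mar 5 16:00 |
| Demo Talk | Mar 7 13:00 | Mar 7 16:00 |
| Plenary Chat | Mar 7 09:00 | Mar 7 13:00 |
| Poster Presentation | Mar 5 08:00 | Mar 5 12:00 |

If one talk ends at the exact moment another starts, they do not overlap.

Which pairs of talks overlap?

Two intervals overlap when each starts before the other ends.
Sorted by start: Poster Presentation, Lightning Session, Keynote Talk, Workshop Chat, Plenary Chat, Fireside Session, Demo Talk.
Lightning Session starts after Poster Presentation ends — done with Poster Presentation.
Keynote Talk starts after Lightning Session ends — done with Lightning Session.
Workshop Chat starts after Keynote Talk ends — done with Keynote Talk.
Plenary Chat starts after Workshop Chat ends — done with Workshop Chat.
Fireside Session starts before Plenary Chat ends → Plenary Chat and Fireside Session overlap.
Demo Talk starts exactly when Plenary Chat ends (back-to-back, no overlap).
Demo Talk starts before Fireside Session ends → Fireside Session and Demo Talk overlap.

Demo Talk & Fireside Session, Fireside Session & Plenary Chat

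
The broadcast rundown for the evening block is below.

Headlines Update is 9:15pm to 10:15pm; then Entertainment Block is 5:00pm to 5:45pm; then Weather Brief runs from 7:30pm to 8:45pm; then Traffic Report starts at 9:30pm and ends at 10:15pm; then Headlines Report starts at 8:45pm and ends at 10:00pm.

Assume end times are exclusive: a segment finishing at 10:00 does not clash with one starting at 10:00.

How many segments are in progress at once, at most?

3

Sweep the timeline, counting +1 at each start and −1 at each end (ends before starts at a tie):
5:00pm start Entertainment Block → 1
5:45pm end Entertainment Block → 0
7:30pm start Weather Brief → 1
8:45pm end Weather Brief → 0
8:45pm start Headlines Report → 1
9:15pm start Headlines Update → 2
9:30pm start Traffic Report → 3
10:00pm end Headlines Report → 2
10:15pm end Headlines Update → 1
10:15pm end Traffic Report → 0
Peak is 3, at 9:30pm (Headlines Report, Headlines Update, Traffic Report).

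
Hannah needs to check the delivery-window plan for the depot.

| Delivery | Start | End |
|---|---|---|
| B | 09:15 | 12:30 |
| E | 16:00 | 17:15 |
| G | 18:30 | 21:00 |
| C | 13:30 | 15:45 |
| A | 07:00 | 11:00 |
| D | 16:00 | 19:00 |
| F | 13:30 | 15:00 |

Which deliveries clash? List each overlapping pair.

Sorted by start: A, B, C, F, D, E, G.
B starts before A ends → A and B overlap.
C starts after A ends — done with A.
C starts after B ends — done with B.
F starts before C ends → C and F overlap.
D starts after C ends — done with C.
D starts after F ends — done with F.
E starts before D ends → D and E overlap.
G starts before D ends → D and G overlap.
G starts after E ends.

A & B, C & F, D & E, D & G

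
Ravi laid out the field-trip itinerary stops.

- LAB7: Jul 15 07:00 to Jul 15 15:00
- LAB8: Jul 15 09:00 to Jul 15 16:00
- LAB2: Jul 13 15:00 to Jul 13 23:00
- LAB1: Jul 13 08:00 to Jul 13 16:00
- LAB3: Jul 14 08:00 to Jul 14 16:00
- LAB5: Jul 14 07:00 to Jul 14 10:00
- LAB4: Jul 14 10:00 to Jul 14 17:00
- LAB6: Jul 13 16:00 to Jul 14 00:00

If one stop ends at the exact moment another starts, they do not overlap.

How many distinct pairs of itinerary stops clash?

5

Two intervals overlap when each starts before the other ends.
Sorted by start: LAB1, LAB2, LAB6, LAB5, LAB3, LAB4, LAB7, LAB8.
LAB2 starts before LAB1 ends → LAB1 and LAB2 overlap.
LAB6 starts exactly when LAB1 ends (back-to-back, no overlap) — done with LAB1.
LAB6 starts before LAB2 ends → LAB2 and LAB6 overlap.
LAB5 starts after LAB2 ends — done with LAB2.
LAB5 starts after LAB6 ends — done with LAB6.
LAB3 starts before LAB5 ends → LAB5 and LAB3 overlap.
LAB4 starts exactly when LAB5 ends (back-to-back, no overlap) — done with LAB5.
LAB4 starts before LAB3 ends → LAB3 and LAB4 overlap.
LAB7 starts after LAB3 ends — done with LAB3.
LAB7 starts after LAB4 ends — done with LAB4.
LAB8 starts before LAB7 ends → LAB7 and LAB8 overlap.
Overlapping pairs: LAB1 & LAB2, LAB2 & LAB6, LAB3 & LAB4, LAB3 & LAB5, LAB7 & LAB8 — 5 in total.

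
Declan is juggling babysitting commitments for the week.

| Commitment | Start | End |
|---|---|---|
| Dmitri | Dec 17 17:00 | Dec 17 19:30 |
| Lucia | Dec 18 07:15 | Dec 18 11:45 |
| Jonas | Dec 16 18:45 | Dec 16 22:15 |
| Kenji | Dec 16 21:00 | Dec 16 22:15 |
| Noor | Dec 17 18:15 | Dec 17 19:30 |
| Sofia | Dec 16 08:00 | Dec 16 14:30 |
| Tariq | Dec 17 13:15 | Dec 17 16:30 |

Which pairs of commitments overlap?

Dmitri & Noor, Jonas & Kenji

Two intervals overlap when each starts before the other ends.
Sorted by start: Sofia, Jonas, Kenji, Tariq, Dmitri, Noor, Lucia.
Jonas starts after Sofia ends, so Sofia has no further overlaps.
Kenji starts before Jonas ends → Jonas and Kenji overlap.
Tariq starts after Jonas ends, so Jonas has no further overlaps.
Tariq starts after Kenji ends, so Kenji has no further overlaps.
Dmitri starts after Tariq ends, so Tariq has no further overlaps.
Noor starts before Dmitri ends → Dmitri and Noor overlap.
Lucia starts after Dmitri ends.
Lucia starts after Noor ends.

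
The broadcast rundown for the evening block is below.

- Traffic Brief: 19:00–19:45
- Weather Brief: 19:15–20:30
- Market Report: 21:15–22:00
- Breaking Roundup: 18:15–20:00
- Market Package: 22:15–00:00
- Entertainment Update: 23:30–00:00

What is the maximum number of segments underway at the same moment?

3

Sweep the timeline, counting +1 at each start and −1 at each end (ends before starts at a tie):
18:15 start Breaking Roundup → 1
19:00 start Traffic Brief → 2
19:15 start Weather Brief → 3
19:45 end Traffic Brief → 2
20:00 end Breaking Roundup → 1
20:30 end Weather Brief → 0
21:15 start Market Report → 1
22:00 end Market Report → 0
22:15 start Market Package → 1
23:30 start Entertainment Update → 2
00:00 end Entertainment Update → 1
00:00 end Market Package → 0
Peak is 3, at 19:15 (Breaking Roundup, Traffic Brief, Weather Brief).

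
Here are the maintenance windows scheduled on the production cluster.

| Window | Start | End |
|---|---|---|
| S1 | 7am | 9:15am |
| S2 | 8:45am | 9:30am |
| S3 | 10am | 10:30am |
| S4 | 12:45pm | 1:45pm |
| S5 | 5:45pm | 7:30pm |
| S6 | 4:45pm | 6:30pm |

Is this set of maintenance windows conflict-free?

Check each pair: they overlap iff neither finishes before the other starts.
Sorted by start: S1, S2, S3, S4, S6, S5.
S2 starts before S1 ends → S1 and S2 overlap.
That's a conflict, so the schedule is not conflict-free.

No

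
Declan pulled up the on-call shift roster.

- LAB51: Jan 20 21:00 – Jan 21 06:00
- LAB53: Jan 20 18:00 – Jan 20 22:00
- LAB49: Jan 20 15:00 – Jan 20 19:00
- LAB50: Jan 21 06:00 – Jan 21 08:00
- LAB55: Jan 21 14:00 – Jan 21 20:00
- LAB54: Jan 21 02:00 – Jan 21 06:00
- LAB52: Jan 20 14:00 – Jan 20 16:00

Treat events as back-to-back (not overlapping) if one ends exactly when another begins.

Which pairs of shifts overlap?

LAB49 & LAB52, LAB49 & LAB53, LAB51 & LAB53, LAB51 & LAB54

Sorted by start: LAB52, LAB49, LAB53, LAB51, LAB54, LAB50, LAB55.
LAB49 starts before LAB52 ends → LAB52 and LAB49 overlap.
LAB53 starts after LAB52 ends; LAB52 is clear from here.
LAB53 starts before LAB49 ends → LAB49 and LAB53 overlap.
LAB51 starts after LAB49 ends; LAB49 is clear from here.
LAB51 starts before LAB53 ends → LAB53 and LAB51 overlap.
LAB54 starts after LAB53 ends; LAB53 is clear from here.
LAB54 starts before LAB51 ends → LAB51 and LAB54 overlap.
LAB50 starts exactly when LAB51 ends (back-to-back, no overlap); LAB51 is clear from here.
LAB50 starts exactly when LAB54 ends (back-to-back, no overlap); LAB54 is clear from here.
LAB55 starts after LAB50 ends.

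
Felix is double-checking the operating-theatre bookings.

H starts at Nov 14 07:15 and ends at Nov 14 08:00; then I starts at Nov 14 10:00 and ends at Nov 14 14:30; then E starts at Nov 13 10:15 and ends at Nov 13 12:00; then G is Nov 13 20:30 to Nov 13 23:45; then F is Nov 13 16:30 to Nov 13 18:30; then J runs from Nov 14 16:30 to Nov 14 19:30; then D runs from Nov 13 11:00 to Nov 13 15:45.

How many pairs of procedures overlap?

Sorted by start: E, D, F, G, H, I, J.
D starts before E ends → E and D overlap.
F starts after E ends; E is clear from here.
F starts after D ends; D is clear from here.
G starts after F ends; F is clear from here.
H starts after G ends; G is clear from here.
I starts after H ends; H is clear from here.
J starts after I ends.
Overlapping pairs: D & E — 1 in total.

1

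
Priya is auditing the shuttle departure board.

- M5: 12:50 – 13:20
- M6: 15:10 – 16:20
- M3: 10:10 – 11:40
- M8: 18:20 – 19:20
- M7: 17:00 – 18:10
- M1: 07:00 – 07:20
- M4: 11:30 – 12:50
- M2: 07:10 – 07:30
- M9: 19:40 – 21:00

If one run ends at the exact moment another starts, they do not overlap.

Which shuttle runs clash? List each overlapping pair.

Check each pair: they overlap iff neither finishes before the other starts.
Sorted by start: M1, M2, M3, M4, M5, M6, M7, M8, M9.
M2 starts before M1 ends → M1 and M2 overlap.
M3 starts after M1 ends, so M1 has no further overlaps.
M3 starts after M2 ends, so M2 has no further overlaps.
M4 starts before M3 ends → M3 and M4 overlap.
M5 starts after M3 ends, so M3 has no further overlaps.
M5 starts exactly when M4 ends (back-to-back, no overlap), so M4 has no further overlaps.
M6 starts after M5 ends, so M5 has no further overlaps.
M7 starts after M6 ends, so M6 has no further overlaps.
M8 starts after M7 ends, so M7 has no further overlaps.
M9 starts after M8 ends.

M1 & M2, M3 & M4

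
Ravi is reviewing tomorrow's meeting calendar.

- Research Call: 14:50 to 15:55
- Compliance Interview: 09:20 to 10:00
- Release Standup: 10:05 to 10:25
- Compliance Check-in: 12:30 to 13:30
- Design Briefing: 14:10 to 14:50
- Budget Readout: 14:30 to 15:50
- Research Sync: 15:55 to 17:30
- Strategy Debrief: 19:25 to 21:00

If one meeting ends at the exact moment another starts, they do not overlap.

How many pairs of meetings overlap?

Check each pair: they overlap iff neither finishes before the other starts.
Sorted by start: Compliance Interview, Release Standup, Compliance Check-in, Design Briefing, Budget Readout, Research Call, Research Sync, Strategy Debrief.
Release Standup starts after Compliance Interview ends — done with Compliance Interview.
Compliance Check-in starts after Release Standup ends — done with Release Standup.
Design Briefing starts after Compliance Check-in ends — done with Compliance Check-in.
Budget Readout starts before Design Briefing ends → Design Briefing and Budget Readout overlap.
Research Call starts exactly when Design Briefing ends (back-to-back, no overlap) — done with Design Briefing.
Research Call starts before Budget Readout ends → Budget Readout and Research Call overlap.
Research Sync starts after Budget Readout ends — done with Budget Readout.
Research Sync starts exactly when Research Call ends (back-to-back, no overlap) — done with Research Call.
Strategy Debrief starts after Research Sync ends.
Overlapping pairs: Budget Readout & Design Briefing, Budget Readout & Research Call — 2 in total.

2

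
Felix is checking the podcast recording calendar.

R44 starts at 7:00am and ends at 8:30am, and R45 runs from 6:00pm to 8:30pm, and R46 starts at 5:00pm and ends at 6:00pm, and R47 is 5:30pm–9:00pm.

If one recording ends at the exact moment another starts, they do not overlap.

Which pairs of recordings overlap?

R45 & R47, R46 & R47

Sorted by start: R44, R46, R47, R45.
R46 starts after R44 ends; R44 is clear from here.
R47 starts before R46 ends → R46 and R47 overlap.
R45 starts exactly when R46 ends (back-to-back, no overlap).
R45 starts before R47 ends → R47 and R45 overlap.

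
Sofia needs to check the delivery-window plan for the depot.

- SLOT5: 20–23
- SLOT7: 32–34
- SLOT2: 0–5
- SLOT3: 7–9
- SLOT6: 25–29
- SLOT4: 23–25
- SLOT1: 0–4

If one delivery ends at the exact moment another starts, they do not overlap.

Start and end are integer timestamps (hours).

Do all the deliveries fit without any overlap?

No

Two intervals overlap when each starts before the other ends.
Sorted by start: SLOT1, SLOT2, SLOT3, SLOT5, SLOT4, SLOT6, SLOT7.
SLOT2 starts before SLOT1 ends → SLOT1 and SLOT2 overlap.
That's a conflict, so the schedule is not conflict-free.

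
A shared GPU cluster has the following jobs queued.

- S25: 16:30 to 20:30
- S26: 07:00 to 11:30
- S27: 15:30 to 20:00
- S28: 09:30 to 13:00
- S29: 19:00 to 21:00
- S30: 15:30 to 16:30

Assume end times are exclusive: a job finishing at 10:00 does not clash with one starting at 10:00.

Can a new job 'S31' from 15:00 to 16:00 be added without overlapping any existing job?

S26: ends 11:30 at or before S31 starts 15:00 → clear.
S28: ends 13:00 at or before S31 starts 15:00 → clear.
S27: starts 15:30 before S31 ends 16:00, and ends 20:00 after S31 starts 15:00 → overlap.
S30: starts 15:30 before S31 ends 16:00, and ends 16:30 after S31 starts 15:00 → overlap.
S25: starts 16:30 at or after S31 ends 16:00 → clear.
S29: starts 19:00 at or after S31 ends 16:00 → clear.
S31 overlaps S27, S30.

No — it overlaps S27, S30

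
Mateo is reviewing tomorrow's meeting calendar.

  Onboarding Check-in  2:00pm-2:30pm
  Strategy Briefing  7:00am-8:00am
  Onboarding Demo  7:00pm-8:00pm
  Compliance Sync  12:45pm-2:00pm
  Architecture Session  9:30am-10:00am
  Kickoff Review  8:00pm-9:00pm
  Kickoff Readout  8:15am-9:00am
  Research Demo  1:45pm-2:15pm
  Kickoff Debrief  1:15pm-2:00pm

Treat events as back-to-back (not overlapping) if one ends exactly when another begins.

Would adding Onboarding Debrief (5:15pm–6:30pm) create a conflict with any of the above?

No — it doesn't clash with anything

Strategy Briefing: ends 8:00am at or before Onboarding Debrief starts 5:15pm → clear.
Kickoff Readout: ends 9:00am at or before Onboarding Debrief starts 5:15pm → clear.
Architecture Session: ends 10:00am at or before Onboarding Debrief starts 5:15pm → clear.
Compliance Sync: ends 2:00pm at or before Onboarding Debrief starts 5:15pm → clear.
Kickoff Debrief: ends 2:00pm at or before Onboarding Debrief starts 5:15pm → clear.
Research Demo: ends 2:15pm at or before Onboarding Debrief starts 5:15pm → clear.
Onboarding Check-in: ends 2:30pm at or before Onboarding Debrief starts 5:15pm → clear.
Onboarding Demo: starts 7:00pm at or after Onboarding Debrief ends 6:30pm → clear.
Kickoff Review: starts 8:00pm at or after Onboarding Debrief ends 6:30pm → clear.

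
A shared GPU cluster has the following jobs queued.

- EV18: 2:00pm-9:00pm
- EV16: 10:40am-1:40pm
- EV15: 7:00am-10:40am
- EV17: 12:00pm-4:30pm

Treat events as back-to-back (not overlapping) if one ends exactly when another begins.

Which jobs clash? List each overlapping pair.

EV16 & EV17, EV17 & EV18

Two intervals overlap when each starts before the other ends.
Sorted by start: EV15, EV16, EV17, EV18.
EV16 starts exactly when EV15 ends (back-to-back, no overlap), so nothing later overlaps EV15 either.
EV17 starts before EV16 ends → EV16 and EV17 overlap.
EV18 starts after EV16 ends.
EV18 starts before EV17 ends → EV17 and EV18 overlap.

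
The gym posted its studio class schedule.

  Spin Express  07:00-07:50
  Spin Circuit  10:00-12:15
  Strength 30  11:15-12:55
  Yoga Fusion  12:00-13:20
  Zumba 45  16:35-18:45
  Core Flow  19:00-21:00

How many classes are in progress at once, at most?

Sweep the timeline, counting +1 at each start and −1 at each end (ends before starts at a tie):
07:00 start Spin Express → 1
07:50 end Spin Express → 0
10:00 start Spin Circuit → 1
11:15 start Strength 30 → 2
12:00 start Yoga Fusion → 3
12:15 end Spin Circuit → 2
12:55 end Strength 30 → 1
13:20 end Yoga Fusion → 0
16:35 start Zumba 45 → 1
18:45 end Zumba 45 → 0
19:00 start Core Flow → 1
21:00 end Core Flow → 0
Peak is 3, at 12:00 (Spin Circuit, Strength 30, Yoga Fusion).

3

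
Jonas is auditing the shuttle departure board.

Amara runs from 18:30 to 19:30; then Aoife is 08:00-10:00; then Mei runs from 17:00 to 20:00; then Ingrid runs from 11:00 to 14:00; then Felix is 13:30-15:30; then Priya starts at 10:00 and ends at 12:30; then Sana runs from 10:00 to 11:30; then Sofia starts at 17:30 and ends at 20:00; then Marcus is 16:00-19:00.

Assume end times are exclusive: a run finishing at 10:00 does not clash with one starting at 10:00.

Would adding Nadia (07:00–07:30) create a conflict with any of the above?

Aoife: starts 08:00 at or after Nadia ends 07:30 → clear.
Priya: starts 10:00 at or after Nadia ends 07:30 → clear.
Sana: starts 10:00 at or after Nadia ends 07:30 → clear.
Ingrid: starts 11:00 at or after Nadia ends 07:30 → clear.
Felix: starts 13:30 at or after Nadia ends 07:30 → clear.
Marcus: starts 16:00 at or after Nadia ends 07:30 → clear.
Mei: starts 17:00 at or after Nadia ends 07:30 → clear.
Sofia: starts 17:30 at or after Nadia ends 07:30 → clear.
Amara: starts 18:30 at or after Nadia ends 07:30 → clear.

No — it doesn't clash with anything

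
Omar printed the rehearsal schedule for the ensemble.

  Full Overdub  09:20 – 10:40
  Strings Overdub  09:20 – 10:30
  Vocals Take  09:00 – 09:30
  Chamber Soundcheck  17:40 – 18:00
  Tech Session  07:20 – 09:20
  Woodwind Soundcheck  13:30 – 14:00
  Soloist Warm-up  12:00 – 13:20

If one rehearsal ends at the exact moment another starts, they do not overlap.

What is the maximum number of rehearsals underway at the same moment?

Sweep the timeline, counting +1 at each start and −1 at each end (ends before starts at a tie):
07:20 start Tech Session → 1
09:00 start Vocals Take → 2
09:20 end Tech Session → 1
09:20 start Full Overdub → 2
09:20 start Strings Overdub → 3
09:30 end Vocals Take → 2
10:30 end Strings Overdub → 1
10:40 end Full Overdub → 0
12:00 start Soloist Warm-up → 1
13:20 end Soloist Warm-up → 0
13:30 start Woodwind Soundcheck → 1
14:00 end Woodwind Soundcheck → 0
17:40 start Chamber Soundcheck → 1
18:00 end Chamber Soundcheck → 0
Peak is 3, at 09:20 (Full Overdub, Strings Overdub, Vocals Take).

3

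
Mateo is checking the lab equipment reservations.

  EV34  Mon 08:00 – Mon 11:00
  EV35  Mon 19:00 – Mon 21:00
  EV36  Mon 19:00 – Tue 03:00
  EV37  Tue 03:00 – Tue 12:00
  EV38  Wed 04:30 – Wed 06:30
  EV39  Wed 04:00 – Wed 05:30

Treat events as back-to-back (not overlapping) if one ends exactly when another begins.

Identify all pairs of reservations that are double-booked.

Sorted by start: EV34, EV35, EV36, EV37, EV39, EV38.
EV35 starts after EV34 ends, so EV34 has no further overlaps.
EV36 starts before EV35 ends → EV35 and EV36 overlap.
EV37 starts after EV35 ends, so EV35 has no further overlaps.
EV37 starts exactly when EV36 ends (back-to-back, no overlap), so EV36 has no further overlaps.
EV39 starts after EV37 ends, so EV37 has no further overlaps.
EV38 starts before EV39 ends → EV39 and EV38 overlap.

EV35 & EV36, EV38 & EV39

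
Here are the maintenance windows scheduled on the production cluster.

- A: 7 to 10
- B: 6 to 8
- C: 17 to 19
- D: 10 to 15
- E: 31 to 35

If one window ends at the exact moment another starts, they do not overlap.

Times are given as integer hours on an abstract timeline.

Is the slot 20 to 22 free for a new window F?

B: ends 8 at or before F starts 20 → clear.
A: ends 10 at or before F starts 20 → clear.
D: ends 15 at or before F starts 20 → clear.
C: ends 19 at or before F starts 20 → clear.
E: starts 31 at or after F ends 22 → clear.

Yes — the slot is free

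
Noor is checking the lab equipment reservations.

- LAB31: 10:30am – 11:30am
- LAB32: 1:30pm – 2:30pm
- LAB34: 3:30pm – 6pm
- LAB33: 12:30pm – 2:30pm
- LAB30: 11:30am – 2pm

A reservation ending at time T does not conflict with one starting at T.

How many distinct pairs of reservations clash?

Sorted by start: LAB31, LAB30, LAB33, LAB32, LAB34.
LAB30 starts exactly when LAB31 ends (back-to-back, no overlap), so LAB31 has no further overlaps.
LAB33 starts before LAB30 ends → LAB30 and LAB33 overlap.
LAB32 starts before LAB30 ends → LAB30 and LAB32 overlap.
LAB34 starts after LAB30 ends.
LAB32 starts before LAB33 ends → LAB33 and LAB32 overlap.
LAB34 starts after LAB33 ends.
LAB34 starts after LAB32 ends.
Overlapping pairs: LAB30 & LAB32, LAB30 & LAB33, LAB32 & LAB33 — 3 in total.

3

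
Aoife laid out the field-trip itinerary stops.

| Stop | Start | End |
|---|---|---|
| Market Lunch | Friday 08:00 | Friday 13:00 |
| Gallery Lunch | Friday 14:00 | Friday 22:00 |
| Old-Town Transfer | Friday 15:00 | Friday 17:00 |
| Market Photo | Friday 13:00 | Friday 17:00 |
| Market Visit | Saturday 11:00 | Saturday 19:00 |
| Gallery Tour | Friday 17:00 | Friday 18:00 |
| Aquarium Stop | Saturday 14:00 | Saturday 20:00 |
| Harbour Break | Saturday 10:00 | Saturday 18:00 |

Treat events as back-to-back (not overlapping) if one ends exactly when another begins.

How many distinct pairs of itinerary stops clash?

Sorted by start: Market Lunch, Market Photo, Gallery Lunch, Old-Town Transfer, Gallery Tour, Harbour Break, Market Visit, Aquarium Stop.
Market Photo starts exactly when Market Lunch ends (back-to-back, no overlap), so Market Lunch has no further overlaps.
Gallery Lunch starts before Market Photo ends → Market Photo and Gallery Lunch overlap.
Old-Town Transfer starts before Market Photo ends → Market Photo and Old-Town Transfer overlap.
Gallery Tour starts exactly when Market Photo ends (back-to-back, no overlap), so Market Photo has no further overlaps.
Old-Town Transfer starts before Gallery Lunch ends → Gallery Lunch and Old-Town Transfer overlap.
Gallery Tour starts before Gallery Lunch ends → Gallery Lunch and Gallery Tour overlap.
Harbour Break starts after Gallery Lunch ends, so Gallery Lunch has no further overlaps.
Gallery Tour starts exactly when Old-Town Transfer ends (back-to-back, no overlap), so Old-Town Transfer has no further overlaps.
Harbour Break starts after Gallery Tour ends, so Gallery Tour has no further overlaps.
Market Visit starts before Harbour Break ends → Harbour Break and Market Visit overlap.
Aquarium Stop starts before Harbour Break ends → Harbour Break and Aquarium Stop overlap.
Aquarium Stop starts before Market Visit ends → Market Visit and Aquarium Stop overlap.
Overlapping pairs: Aquarium Stop & Harbour Break, Aquarium Stop & Market Visit, Gallery Lunch & Gallery Tour, Gallery Lunch & Market Photo, Gallery Lunch & Old-Town Transfer, Harbour Break & Market Visit, Market Photo & Old-Town Transfer — 7 in total.

7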